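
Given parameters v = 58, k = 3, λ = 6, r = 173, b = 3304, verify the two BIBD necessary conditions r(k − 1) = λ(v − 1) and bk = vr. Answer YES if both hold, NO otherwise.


Condition (i): r(k − 1) = 173·2 = 346; λ(v − 1) = 6·57 = 342. Match? NO.
Condition (ii): bk = 3304·3 = 9912; vr = 58·173 = 10034. Match? NO.
Both conditions hold? NO.

NO


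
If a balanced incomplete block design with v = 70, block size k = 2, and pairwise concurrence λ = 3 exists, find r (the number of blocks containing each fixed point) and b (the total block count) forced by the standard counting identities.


Any 2-(v, k, λ) BIBD satisfies two necessary conditions:
  (i)  Each point sits in r blocks, and counting incidences through any fixed point gives r(k − 1) = λ(v − 1), so r = λ(v − 1)/(k − 1).
  (ii) Total incidences bk = vr, so b = vr/k.
Step 1: r = λ(v − 1)/(k − 1) = 3·(70 − 1)/(2 − 1) = 3·69/1 = 207/1 = 207.
Step 2: b = vr/k = 70·207/2 = 14490/2 = 7245.
Check integrality: r = 207 ∈ Z ✓, b = 7245 ∈ Z ✓.
(These identities are necessary conditions: they determine r and b for any design with these parameters, but do not by themselves prove that one exists.)

r = 207, b = 7245.


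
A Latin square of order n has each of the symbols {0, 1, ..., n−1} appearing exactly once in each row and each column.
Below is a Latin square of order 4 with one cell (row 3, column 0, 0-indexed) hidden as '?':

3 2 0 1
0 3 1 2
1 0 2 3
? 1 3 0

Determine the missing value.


Row 3 contains symbols [0, 1, 3] — missing [2].
Column 0 contains symbols [0, 1, 3] — missing [2].
The missing symbol must appear in both missing sets; intersection = [2].
Therefore the hidden value is 2.

Missing value = 2.


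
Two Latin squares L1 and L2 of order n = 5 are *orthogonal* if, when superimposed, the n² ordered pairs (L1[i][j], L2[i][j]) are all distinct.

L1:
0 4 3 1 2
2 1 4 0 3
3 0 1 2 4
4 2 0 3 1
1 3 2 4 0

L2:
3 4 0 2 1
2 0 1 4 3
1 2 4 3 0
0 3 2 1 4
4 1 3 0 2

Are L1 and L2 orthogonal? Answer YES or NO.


Form the n² = 25 superimposed pairs (L1[i][j], L2[i][j]), row by row (rows and columns indexed from 0):
row 0: (0,3) (4,4) (3,0) (1,2) (2,1)
row 1: (2,2) (1,0) (4,1) (0,4) (3,3)
row 2: (3,1) (0,2) (1,4) (2,3) (4,0)
row 3: (4,0) (2,3) (0,2) (3,1) (1,4)
row 4: (1,4) (3,1) (2,3) (4,0) (0,2)
Orthogonality requires all 25 pairs distinct.
But the pair (4,0) repeats: cell (2,4) has L1 = 4, L2 = 0, and cell (3,0) has L1 = 4, L2 = 0.
A repeated pair means some other pair never occurs (only 15 distinct pairs out of 25), so the squares are not orthogonal.
Conclusion: NO.

NO


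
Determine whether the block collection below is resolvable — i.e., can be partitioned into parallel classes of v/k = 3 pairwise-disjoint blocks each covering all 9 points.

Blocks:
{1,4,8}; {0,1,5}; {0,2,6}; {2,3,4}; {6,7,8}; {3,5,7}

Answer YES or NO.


v = 9, block size k = 3, number of blocks = 6.
For resolvability, blocks must partition into parallel classes of size v/k = 3.
Total blocks must therefore be a multiple of 3: 6 = 3·2 + 0 ⇒ divisible ✓.
Greedy packing gives 2 candidate class(es). Each should be a full parallel class (size 3, covers all 9 points).
  Class 1 (3 blocks): {1,4,8}; {0,2,6}; {3,5,7}. Points covered: [0, 1, 2, 3, 4, 5, 6, 7, 8].
  Class 2 (3 blocks): {0,1,5}; {2,3,4}; {6,7,8}. Points covered: [0, 1, 2, 3, 4, 5, 6, 7, 8].
All classes full (size 3)? YES. All classes cover every point? YES.
Resolvable? YES.

YES


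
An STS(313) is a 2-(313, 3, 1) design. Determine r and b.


An STS(v) is a 2-(v, 3, 1) BIBD: block size k = 3, λ = 1.
Replication: r(k − 1) = λ(v − 1) ⇒ r·2 = 313 − 1 = 312 ⇒ r = 156.
Block count: bk = vr ⇒ b·3 = 313·156 = 48828 ⇒ b = 16276.

r = 156, b = 16276.


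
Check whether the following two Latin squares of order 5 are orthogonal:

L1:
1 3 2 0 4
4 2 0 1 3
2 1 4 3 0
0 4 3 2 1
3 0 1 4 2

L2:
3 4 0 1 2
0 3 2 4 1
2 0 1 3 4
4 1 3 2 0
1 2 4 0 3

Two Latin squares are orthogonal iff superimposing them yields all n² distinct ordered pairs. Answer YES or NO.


Form the n² = 25 superimposed pairs (L1[i][j], L2[i][j]), row by row (rows and columns indexed from 0):
row 0: (1,3) (3,4) (2,0) (0,1) (4,2)
row 1: (4,0) (2,3) (0,2) (1,4) (3,1)
row 2: (2,2) (1,0) (4,1) (3,3) (0,4)
row 3: (0,4) (4,1) (3,3) (2,2) (1,0)
row 4: (3,1) (0,2) (1,4) (4,0) (2,3)
Orthogonality requires all 25 pairs distinct.
But the pair (0,4) repeats: cell (2,4) has L1 = 0, L2 = 4, and cell (3,0) has L1 = 0, L2 = 4.
A repeated pair means some other pair never occurs (only 15 distinct pairs out of 25), so the squares are not orthogonal.
Conclusion: NO.

NO


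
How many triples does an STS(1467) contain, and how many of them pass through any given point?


An STS(v) is a 2-(v, 3, 1) BIBD: block size k = 3, λ = 1.
Replication: r(k − 1) = λ(v − 1) ⇒ r·2 = 1467 − 1 = 1466 ⇒ r = 733.
Block count: b = v(v − 1)/6 = 1467·1466/6 = 2150622/6 = 358437.
(Check via bk = vr: 358437·3 = 1075311 = 1467·733 = 1075311 ✓.)

r = 733, b = 358437.


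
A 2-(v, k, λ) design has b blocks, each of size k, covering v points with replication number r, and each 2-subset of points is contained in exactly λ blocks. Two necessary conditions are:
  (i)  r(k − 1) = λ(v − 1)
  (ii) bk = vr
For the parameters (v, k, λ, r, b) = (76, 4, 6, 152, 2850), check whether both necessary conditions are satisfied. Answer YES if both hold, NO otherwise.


Condition (i): r(k − 1) = 152·3 = 456; λ(v − 1) = 6·75 = 450. Match? NO.
Condition (ii): bk = 2850·4 = 11400; vr = 76·152 = 11552. Match? NO.
Both conditions hold? NO.

NO


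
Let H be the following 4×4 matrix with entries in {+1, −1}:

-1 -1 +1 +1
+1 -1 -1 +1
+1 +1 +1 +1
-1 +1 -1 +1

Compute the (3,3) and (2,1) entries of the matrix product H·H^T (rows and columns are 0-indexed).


Row 1 of H: [1, -1, -1, 1].
Row 2 of H: [1, 1, 1, 1].
Row 3 of H: [-1, 1, -1, 1].
(H·H^T)[3][3] = Σ_j H[3][j]·H[3][j] = (-1)² + (1)² + (-1)² + (1)² = 1 + 1 + 1 + 1 = 4.
(H·H^T)[2][1] = Σ_j H[2][j]·H[1][j] = (1)·(1) + (1)·(-1) + (1)·(-1) + (1)·(1) = 1 + -1 + -1 + 1 = 0.
So rows 2 and 1 are orthogonal; the diagonal entry equals n = 4.

(3,3) entry = 4; (2,1) entry = 0.


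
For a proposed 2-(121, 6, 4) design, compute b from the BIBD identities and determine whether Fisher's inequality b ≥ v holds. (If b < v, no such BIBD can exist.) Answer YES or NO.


r = λ(v − 1)/(k − 1) = 4·120/5 = 96.
b = vr/k = 121·96/6 = 1936.
Fisher's inequality: b ≥ v ⇔ 1936 ≥ 121? YES.

YES


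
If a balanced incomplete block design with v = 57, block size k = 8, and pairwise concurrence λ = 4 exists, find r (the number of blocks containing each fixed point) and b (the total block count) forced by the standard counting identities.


Any 2-(v, k, λ) BIBD satisfies two necessary conditions:
  (i)  Each point sits in r blocks, and counting incidences through any fixed point gives r(k − 1) = λ(v − 1), so r = λ(v − 1)/(k − 1).
  (ii) Total incidences bk = vr, so b = vr/k.
Step 1: r = λ(v − 1)/(k − 1) = 4·(57 − 1)/(8 − 1) = 4·56/7 = 224/7 = 32.
Step 2: b = vr/k = 57·32/8 = 1824/8 = 228.
Check integrality: r = 32 ∈ Z ✓, b = 228 ∈ Z ✓.
(These identities are necessary conditions: they determine r and b for any design with these parameters, but do not by themselves prove that one exists.)

r = 32, b = 228.


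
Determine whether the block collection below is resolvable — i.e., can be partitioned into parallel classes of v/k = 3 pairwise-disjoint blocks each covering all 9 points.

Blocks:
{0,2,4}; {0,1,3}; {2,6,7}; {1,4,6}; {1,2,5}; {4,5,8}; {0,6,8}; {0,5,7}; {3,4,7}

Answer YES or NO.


v = 9, block size k = 3, number of blocks = 9.
For resolvability, blocks must partition into parallel classes of size v/k = 3.
Total blocks must therefore be a multiple of 3: 9 = 3·3 + 0 ⇒ divisible ✓.
Consider block {0,2,4}. It intersects every other block in the collection, so no parallel class of size 3 can contain it.
Since every block must belong to some parallel class in a resolution, the collection cannot be partitioned into parallel classes.
Resolvable? NO.

NO


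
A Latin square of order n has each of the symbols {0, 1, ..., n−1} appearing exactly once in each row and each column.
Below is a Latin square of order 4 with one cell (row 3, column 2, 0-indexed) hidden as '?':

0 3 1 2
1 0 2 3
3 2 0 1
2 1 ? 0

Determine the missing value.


Row 3 contains symbols [0, 1, 2] — missing [3].
Column 2 contains symbols [0, 1, 2] — missing [3].
The missing symbol must appear in both missing sets; intersection = [3].
Therefore the hidden value is 3.

Missing value = 3.


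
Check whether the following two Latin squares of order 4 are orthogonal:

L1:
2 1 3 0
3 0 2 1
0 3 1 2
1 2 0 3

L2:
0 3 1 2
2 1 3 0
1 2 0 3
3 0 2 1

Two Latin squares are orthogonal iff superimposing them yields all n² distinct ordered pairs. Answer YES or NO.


Form the n² = 16 superimposed pairs (L1[i][j], L2[i][j]), row by row (rows and columns indexed from 0):
row 0: (2,0) (1,3) (3,1) (0,2)
row 1: (3,2) (0,1) (2,3) (1,0)
row 2: (0,1) (3,2) (1,0) (2,3)
row 3: (1,3) (2,0) (0,2) (3,1)
Orthogonality requires all 16 pairs distinct.
But the pair (0,1) repeats: cell (1,1) has L1 = 0, L2 = 1, and cell (2,0) has L1 = 0, L2 = 1.
A repeated pair means some other pair never occurs (only 8 distinct pairs out of 16), so the squares are not orthogonal.
Conclusion: NO.

NO


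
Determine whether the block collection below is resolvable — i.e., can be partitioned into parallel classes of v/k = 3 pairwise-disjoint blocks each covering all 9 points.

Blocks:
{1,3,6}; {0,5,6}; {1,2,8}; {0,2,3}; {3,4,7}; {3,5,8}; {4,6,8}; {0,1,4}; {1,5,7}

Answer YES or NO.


v = 9, block size k = 3, number of blocks = 9.
For resolvability, blocks must partition into parallel classes of size v/k = 3.
Total blocks must therefore be a multiple of 3: 9 = 3·3 + 0 ⇒ divisible ✓.
Consider block {1,3,6}. It intersects every other block in the collection, so no parallel class of size 3 can contain it.
Since every block must belong to some parallel class in a resolution, the collection cannot be partitioned into parallel classes.
Resolvable? NO.

NO


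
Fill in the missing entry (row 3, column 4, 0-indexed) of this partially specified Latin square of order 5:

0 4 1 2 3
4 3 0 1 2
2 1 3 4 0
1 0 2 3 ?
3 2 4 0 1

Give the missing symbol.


Row 3 contains symbols [0, 1, 2, 3] — missing [4].
Column 4 contains symbols [0, 1, 2, 3] — missing [4].
The missing symbol must appear in both missing sets; intersection = [4].
Therefore the hidden value is 4.

Missing value = 4.


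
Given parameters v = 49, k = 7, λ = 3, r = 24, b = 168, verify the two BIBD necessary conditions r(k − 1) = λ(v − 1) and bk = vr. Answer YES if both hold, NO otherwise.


Condition (i): r(k − 1) = 24·6 = 144; λ(v − 1) = 3·48 = 144. Match? YES.
Condition (ii): bk = 168·7 = 1176; vr = 49·24 = 1176. Match? YES.
Both conditions hold? YES.

YES


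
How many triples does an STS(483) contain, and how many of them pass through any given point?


An STS(v) is a 2-(v, 3, 1) BIBD: block size k = 3, λ = 1.
Replication: r(k − 1) = λ(v − 1) ⇒ r·2 = 483 − 1 = 482 ⇒ r = 241.
Block count: bk = vr ⇒ b·3 = 483·241 = 116403 ⇒ b = 38801.
(Check via b = v(v − 1)/6 = 483·482/6 = 232806/6 = 38801.)

r = 241, b = 38801.


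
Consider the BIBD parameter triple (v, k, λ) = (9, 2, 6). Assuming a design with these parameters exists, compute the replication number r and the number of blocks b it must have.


Any 2-(v, k, λ) BIBD satisfies two necessary conditions:
  (i)  Each point sits in r blocks, and counting incidences through any fixed point gives r(k − 1) = λ(v − 1), so r = λ(v − 1)/(k − 1).
  (ii) Total incidences bk = vr, so b = vr/k.
Step 1: r = λ(v − 1)/(k − 1) = 6·(9 − 1)/(2 − 1) = 6·8/1 = 48/1 = 48.
Step 2: b = vr/k = 9·48/2 = 432/2 = 216.
Check integrality: r = 48 ∈ Z ✓, b = 216 ∈ Z ✓.
(These identities are necessary conditions: they determine r and b for any design with these parameters, but do not by themselves prove that one exists.)

r = 48, b = 216.


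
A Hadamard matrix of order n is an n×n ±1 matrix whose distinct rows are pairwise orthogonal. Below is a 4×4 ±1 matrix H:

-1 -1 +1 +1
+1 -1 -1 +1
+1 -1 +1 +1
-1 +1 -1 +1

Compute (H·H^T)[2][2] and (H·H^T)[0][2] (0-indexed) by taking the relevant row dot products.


Row 0 of H: [-1, -1, 1, 1].
Row 2 of H: [1, -1, 1, 1].
(H·H^T)[2][2] = Σ_j H[2][j]·H[2][j] = (1)² + (-1)² + (1)² + (1)² = 1 + 1 + 1 + 1 = 4.
(H·H^T)[0][2] = Σ_j H[0][j]·H[2][j] = (-1)·(1) + (-1)·(-1) + (1)·(1) + (1)·(1) = -1 + 1 + 1 + 1 = 2.
Rows 0 and 2 are not orthogonal (dot product = 2 ≠ 0), so H is not a Hadamard matrix.

(2,2) entry = 4; (0,2) entry = 2.


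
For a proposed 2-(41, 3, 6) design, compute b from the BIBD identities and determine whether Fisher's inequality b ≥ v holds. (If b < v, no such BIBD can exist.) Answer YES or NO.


b = λv(v − 1)/(k(k − 1)) = 6·41·40/(3·2) = 9840/6 = 1640.
Compare with v = 41: b ≥ v, so Fisher's inequality holds.

YES


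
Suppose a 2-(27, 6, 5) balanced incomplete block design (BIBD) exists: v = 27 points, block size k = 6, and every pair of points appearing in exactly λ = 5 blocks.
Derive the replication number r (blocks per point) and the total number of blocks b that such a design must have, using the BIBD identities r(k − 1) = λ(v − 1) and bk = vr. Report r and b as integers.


Any 2-(v, k, λ) BIBD satisfies two necessary conditions:
  (i)  Each point sits in r blocks, and counting incidences through any fixed point gives r(k − 1) = λ(v − 1), so r = λ(v − 1)/(k − 1).
  (ii) Total incidences bk = vr, so b = vr/k.
Step 1: r = λ(v − 1)/(k − 1) = 5·(27 − 1)/(6 − 1) = 5·26/5 = 130/5 = 26.
Step 2: b = vr/k = 27·26/6 = 702/6 = 117.
Check integrality: r = 26 ∈ Z ✓, b = 117 ∈ Z ✓.
(These identities are necessary conditions: they determine r and b for any design with these parameters, but do not by themselves prove that one exists.)

r = 26, b = 117.


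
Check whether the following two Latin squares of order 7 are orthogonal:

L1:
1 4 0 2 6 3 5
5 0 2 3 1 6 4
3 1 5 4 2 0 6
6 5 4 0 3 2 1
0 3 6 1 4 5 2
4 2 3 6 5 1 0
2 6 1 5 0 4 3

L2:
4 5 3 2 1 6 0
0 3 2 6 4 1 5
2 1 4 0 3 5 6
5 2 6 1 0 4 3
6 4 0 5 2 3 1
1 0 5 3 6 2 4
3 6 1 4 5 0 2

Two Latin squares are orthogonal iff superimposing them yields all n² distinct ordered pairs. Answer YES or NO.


Form the n² = 49 superimposed pairs (L1[i][j], L2[i][j]), row by row (rows and columns indexed from 0):
row 0: (1,4) (4,5) (0,3) (2,2) (6,1) (3,6) (5,0)
row 1: (5,0) (0,3) (2,2) (3,6) (1,4) (6,1) (4,5)
row 2: (3,2) (1,1) (5,4) (4,0) (2,3) (0,5) (6,6)
row 3: (6,5) (5,2) (4,6) (0,1) (3,0) (2,4) (1,3)
row 4: (0,6) (3,4) (6,0) (1,5) (4,2) (5,3) (2,1)
row 5: (4,1) (2,0) (3,5) (6,3) (5,6) (1,2) (0,4)
row 6: (2,3) (6,6) (1,1) (5,4) (0,5) (4,0) (3,2)
Orthogonality requires all 49 pairs distinct.
But the pair (5,0) repeats: cell (0,6) has L1 = 5, L2 = 0, and cell (1,0) has L1 = 5, L2 = 0.
A repeated pair means some other pair never occurs (only 35 distinct pairs out of 49), so the squares are not orthogonal.
Conclusion: NO.

NO


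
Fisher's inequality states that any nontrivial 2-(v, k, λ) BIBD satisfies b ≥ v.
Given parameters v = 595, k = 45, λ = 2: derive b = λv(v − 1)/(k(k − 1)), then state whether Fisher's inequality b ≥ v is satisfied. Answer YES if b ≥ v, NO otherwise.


r = λ(v − 1)/(k − 1) = 2·594/44 = 27.
b = vr/k = 595·27/45 = 357.
Fisher's inequality: b ≥ v ⇔ 357 ≥ 595? NO.

NO


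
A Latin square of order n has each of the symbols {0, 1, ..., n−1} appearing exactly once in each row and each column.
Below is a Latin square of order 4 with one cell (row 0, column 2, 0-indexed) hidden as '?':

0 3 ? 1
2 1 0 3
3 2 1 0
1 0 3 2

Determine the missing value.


Row 0 contains symbols [0, 1, 3] — missing [2].
Column 2 contains symbols [0, 1, 3] — missing [2].
The missing symbol must appear in both missing sets; intersection = [2].
Therefore the hidden value is 2.

Missing value = 2.


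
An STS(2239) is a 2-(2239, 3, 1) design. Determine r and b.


An STS(v) is a 2-(v, 3, 1) BIBD: block size k = 3, λ = 1.
Replication: r(k − 1) = λ(v − 1) ⇒ r·2 = 2239 − 1 = 2238 ⇒ r = 1119.
Block count: bk = vr ⇒ b·3 = 2239·1119 = 2505441 ⇒ b = 835147.
(Check via b = v(v − 1)/6 = 2239·2238/6 = 5010882/6 = 835147.)

r = 1119, b = 835147.


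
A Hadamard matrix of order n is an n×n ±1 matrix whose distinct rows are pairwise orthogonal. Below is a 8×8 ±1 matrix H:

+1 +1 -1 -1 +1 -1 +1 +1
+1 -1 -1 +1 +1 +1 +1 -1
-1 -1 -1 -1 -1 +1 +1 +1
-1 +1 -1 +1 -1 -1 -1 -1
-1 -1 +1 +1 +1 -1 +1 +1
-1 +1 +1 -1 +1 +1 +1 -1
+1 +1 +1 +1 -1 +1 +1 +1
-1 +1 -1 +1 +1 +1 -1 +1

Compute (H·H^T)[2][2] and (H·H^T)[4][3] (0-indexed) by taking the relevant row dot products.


Row 2 of H: [-1, -1, -1, -1, -1, 1, 1, 1].
Row 3 of H: [-1, 1, -1, 1, -1, -1, -1, -1].
Row 4 of H: [-1, -1, 1, 1, 1, -1, 1, 1].
(H·H^T)[2][2] = Σ_j H[2][j]·H[2][j] = (-1)² + (-1)² + (-1)² + (-1)² + (-1)² + (1)² + (1)² + (1)² = 1 + 1 + 1 + 1 + 1 + 1 + 1 + 1 = 8.
(H·H^T)[4][3] = Σ_j H[4][j]·H[3][j] = (-1)·(-1) + (-1)·(1) + (1)·(-1) + (1)·(1) + (1)·(-1) + (-1)·(-1) + (1)·(-1) + (1)·(-1) = 1 + -1 + -1 + 1 + -1 + 1 + -1 + -1 = -2.
Rows 4 and 3 are not orthogonal (dot product = -2 ≠ 0), so H is not a Hadamard matrix.

(2,2) entry = 8; (4,3) entry = -2.


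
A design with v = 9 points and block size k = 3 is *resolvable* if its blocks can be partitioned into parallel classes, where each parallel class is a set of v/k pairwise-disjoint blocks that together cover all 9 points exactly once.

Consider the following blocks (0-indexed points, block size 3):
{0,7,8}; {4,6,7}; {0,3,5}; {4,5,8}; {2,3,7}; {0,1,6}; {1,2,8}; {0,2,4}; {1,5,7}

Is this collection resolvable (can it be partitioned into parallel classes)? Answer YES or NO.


v = 9, block size k = 3, number of blocks = 9.
For resolvability, blocks must partition into parallel classes of size v/k = 3.
Total blocks must therefore be a multiple of 3: 9 = 3·3 + 0 ⇒ divisible ✓.
Consider block {0,7,8}. It intersects every other block in the collection, so no parallel class of size 3 can contain it.
Since every block must belong to some parallel class in a resolution, the collection cannot be partitioned into parallel classes.
Resolvable? NO.

NO


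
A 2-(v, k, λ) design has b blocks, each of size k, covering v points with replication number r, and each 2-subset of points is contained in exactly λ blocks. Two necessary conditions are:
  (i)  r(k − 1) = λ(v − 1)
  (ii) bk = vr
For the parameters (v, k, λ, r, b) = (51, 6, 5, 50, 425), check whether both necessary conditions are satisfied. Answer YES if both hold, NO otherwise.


Condition (i): r(k − 1) = 50·5 = 250; λ(v − 1) = 5·50 = 250. Match? YES.
Condition (ii): bk = 425·6 = 2550; vr = 51·50 = 2550. Match? YES.
Both conditions hold? YES.

YES


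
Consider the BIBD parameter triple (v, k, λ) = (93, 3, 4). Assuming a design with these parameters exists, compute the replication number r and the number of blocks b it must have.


Any 2-(v, k, λ) BIBD satisfies two necessary conditions:
  (i)  Each point sits in r blocks, and counting incidences through any fixed point gives r(k − 1) = λ(v − 1), so r = λ(v − 1)/(k − 1).
  (ii) Total incidences bk = vr, so b = vr/k.
Step 1: r = λ(v − 1)/(k − 1) = 4·(93 − 1)/(3 − 1) = 4·92/2 = 368/2 = 184.
Step 2: b = vr/k = 93·184/3 = 17112/3 = 5704.
Check integrality: r = 184 ∈ Z ✓, b = 5704 ∈ Z ✓.
(These identities are necessary conditions: they determine r and b for any design with these parameters, but do not by themselves prove that one exists.)

r = 184, b = 5704.


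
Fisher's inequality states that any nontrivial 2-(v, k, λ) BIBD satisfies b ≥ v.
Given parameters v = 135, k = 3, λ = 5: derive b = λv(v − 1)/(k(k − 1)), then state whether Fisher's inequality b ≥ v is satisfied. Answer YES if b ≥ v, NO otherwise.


r = λ(v − 1)/(k − 1) = 5·134/2 = 335.
b = vr/k = 135·335/3 = 15075.
Fisher's inequality: b ≥ v ⇔ 15075 ≥ 135? YES.

YES


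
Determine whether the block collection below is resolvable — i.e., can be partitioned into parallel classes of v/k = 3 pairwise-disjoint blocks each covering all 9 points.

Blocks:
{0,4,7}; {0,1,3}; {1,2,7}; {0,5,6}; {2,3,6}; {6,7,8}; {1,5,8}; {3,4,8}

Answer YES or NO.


v = 9, block size k = 3, number of blocks = 8.
For resolvability, blocks must partition into parallel classes of size v/k = 3.
Total blocks must therefore be a multiple of 3: 8 = 3·2 + 2 ⇒ not divisible ✗.
Resolvable? NO.

NO


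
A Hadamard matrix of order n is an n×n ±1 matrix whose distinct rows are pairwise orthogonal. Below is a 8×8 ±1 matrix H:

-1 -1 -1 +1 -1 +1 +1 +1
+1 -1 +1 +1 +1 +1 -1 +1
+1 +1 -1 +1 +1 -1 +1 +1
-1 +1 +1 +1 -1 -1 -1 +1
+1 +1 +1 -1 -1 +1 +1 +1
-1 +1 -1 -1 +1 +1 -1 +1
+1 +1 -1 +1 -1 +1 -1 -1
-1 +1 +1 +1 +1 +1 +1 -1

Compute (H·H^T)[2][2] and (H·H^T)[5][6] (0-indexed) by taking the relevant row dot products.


Row 2 of H: [1, 1, -1, 1, 1, -1, 1, 1].
Row 5 of H: [-1, 1, -1, -1, 1, 1, -1, 1].
Row 6 of H: [1, 1, -1, 1, -1, 1, -1, -1].
(H·H^T)[2][2] = Σ_j H[2][j]·H[2][j] = (1)² + (1)² + (-1)² + (1)² + (1)² + (-1)² + (1)² + (1)² = 1 + 1 + 1 + 1 + 1 + 1 + 1 + 1 = 8.
(H·H^T)[5][6] = Σ_j H[5][j]·H[6][j] = (-1)·(1) + (1)·(1) + (-1)·(-1) + (-1)·(1) + (1)·(-1) + (1)·(1) + (-1)·(-1) + (1)·(-1) = -1 + 1 + 1 + -1 + -1 + 1 + 1 + -1 = 0.
So rows 5 and 6 are orthogonal; the diagonal entry equals n = 8.

(2,2) entry = 8; (5,6) entry = 0.


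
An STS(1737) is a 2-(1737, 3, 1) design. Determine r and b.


An STS(v) is a 2-(v, 3, 1) BIBD: block size k = 3, λ = 1.
Replication: r(k − 1) = λ(v − 1) ⇒ r·2 = 1737 − 1 = 1736 ⇒ r = 868.
Block count: b = v(v − 1)/6 = 1737·1736/6 = 3015432/6 = 502572.

r = 868, b = 502572.


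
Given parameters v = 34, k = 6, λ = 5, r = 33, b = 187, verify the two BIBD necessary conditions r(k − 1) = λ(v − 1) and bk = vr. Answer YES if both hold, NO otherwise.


Condition (i): r(k − 1) = 33·5 = 165; λ(v − 1) = 5·33 = 165. Match? YES.
Condition (ii): bk = 187·6 = 1122; vr = 34·33 = 1122. Match? YES.
Both conditions hold? YES.

YES


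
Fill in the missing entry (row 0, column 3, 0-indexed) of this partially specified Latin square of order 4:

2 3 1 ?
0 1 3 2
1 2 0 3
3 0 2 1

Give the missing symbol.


Row 0 contains symbols [1, 2, 3] — missing [0].
Column 3 contains symbols [1, 2, 3] — missing [0].
The missing symbol must appear in both missing sets; intersection = [0].
Therefore the hidden value is 0.

Missing value = 0.


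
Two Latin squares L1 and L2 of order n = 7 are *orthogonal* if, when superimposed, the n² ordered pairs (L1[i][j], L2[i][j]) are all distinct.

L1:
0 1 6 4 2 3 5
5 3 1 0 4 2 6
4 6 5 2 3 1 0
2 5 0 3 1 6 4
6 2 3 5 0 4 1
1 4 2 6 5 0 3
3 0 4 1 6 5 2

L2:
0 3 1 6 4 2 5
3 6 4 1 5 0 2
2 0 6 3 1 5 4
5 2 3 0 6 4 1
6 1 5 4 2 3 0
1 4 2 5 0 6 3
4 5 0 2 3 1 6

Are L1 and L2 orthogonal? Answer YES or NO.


Form the n² = 49 superimposed pairs (L1[i][j], L2[i][j]), row by row (rows and columns indexed from 0):
row 0: (0,0) (1,3) (6,1) (4,6) (2,4) (3,2) (5,5)
row 1: (5,3) (3,6) (1,4) (0,1) (4,5) (2,0) (6,2)
row 2: (4,2) (6,0) (5,6) (2,3) (3,1) (1,5) (0,4)
row 3: (2,5) (5,2) (0,3) (3,0) (1,6) (6,4) (4,1)
row 4: (6,6) (2,1) (3,5) (5,4) (0,2) (4,3) (1,0)
row 5: (1,1) (4,4) (2,2) (6,5) (5,0) (0,6) (3,3)
row 6: (3,4) (0,5) (4,0) (1,2) (6,3) (5,1) (2,6)
Orthogonality requires all 49 pairs distinct.
Check by first coordinate: for each symbol s of L1, list the L2 entries in the n cells where L1 = s; they must all differ.
  L1 = 0: L2 entries (in reading order) 0, 1, 4, 3, 2, 6, 5 — all 7 distinct ✓
  L1 = 1: L2 entries (in reading order) 3, 4, 5, 6, 0, 1, 2 — all 7 distinct ✓
  L1 = 2: L2 entries (in reading order) 4, 0, 3, 5, 1, 2, 6 — all 7 distinct ✓
  L1 = 3: L2 entries (in reading order) 2, 6, 1, 0, 5, 3, 4 — all 7 distinct ✓
  L1 = 4: L2 entries (in reading order) 6, 5, 2, 1, 3, 4, 0 — all 7 distinct ✓
  L1 = 5: L2 entries (in reading order) 5, 3, 6, 2, 4, 0, 1 — all 7 distinct ✓
  L1 = 6: L2 entries (in reading order) 1, 2, 0, 4, 6, 5, 3 — all 7 distinct ✓
Every symbol of L1 meets every symbol of L2 exactly once, so all 49 pairs are distinct (49 of 49).
Conclusion: YES.

YES


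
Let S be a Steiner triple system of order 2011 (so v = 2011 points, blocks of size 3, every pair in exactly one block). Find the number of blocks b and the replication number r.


An STS(v) is a 2-(v, 3, 1) BIBD: block size k = 3, λ = 1.
Replication: r(k − 1) = λ(v − 1) ⇒ r·2 = 2011 − 1 = 2010 ⇒ r = 1005.
Block count: bk = vr ⇒ b·3 = 2011·1005 = 2021055 ⇒ b = 673685.
(Check via b = v(v − 1)/6 = 2011·2010/6 = 4042110/6 = 673685.)

r = 1005, b = 673685.


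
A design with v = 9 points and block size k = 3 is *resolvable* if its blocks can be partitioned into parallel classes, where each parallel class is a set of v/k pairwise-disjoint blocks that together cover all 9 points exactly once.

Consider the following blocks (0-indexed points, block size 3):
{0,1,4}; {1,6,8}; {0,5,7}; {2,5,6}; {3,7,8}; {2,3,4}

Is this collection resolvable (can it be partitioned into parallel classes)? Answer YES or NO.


v = 9, block size k = 3, number of blocks = 6.
For resolvability, blocks must partition into parallel classes of size v/k = 3.
Total blocks must therefore be a multiple of 3: 6 = 3·2 + 0 ⇒ divisible ✓.
Greedy packing gives 2 candidate class(es). Each should be a full parallel class (size 3, covers all 9 points).
  Class 1 (3 blocks): {0,1,4}; {2,5,6}; {3,7,8}. Points covered: [0, 1, 2, 3, 4, 5, 6, 7, 8].
  Class 2 (3 blocks): {1,6,8}; {0,5,7}; {2,3,4}. Points covered: [0, 1, 2, 3, 4, 5, 6, 7, 8].
All classes full (size 3)? YES. All classes cover every point? YES.
Resolvable? YES.

YES


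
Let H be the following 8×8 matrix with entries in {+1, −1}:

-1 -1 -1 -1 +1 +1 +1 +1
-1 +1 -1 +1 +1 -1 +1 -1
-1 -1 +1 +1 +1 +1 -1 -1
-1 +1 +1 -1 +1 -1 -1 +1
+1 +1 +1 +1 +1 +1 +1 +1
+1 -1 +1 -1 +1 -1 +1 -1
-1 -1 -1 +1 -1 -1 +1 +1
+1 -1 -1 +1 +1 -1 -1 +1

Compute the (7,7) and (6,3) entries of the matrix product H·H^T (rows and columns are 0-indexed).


Row 3 of H: [-1, 1, 1, -1, 1, -1, -1, 1].
Row 6 of H: [-1, -1, -1, 1, -1, -1, 1, 1].
Row 7 of H: [1, -1, -1, 1, 1, -1, -1, 1].
(H·H^T)[7][7] = Σ_j H[7][j]·H[7][j] = (1)² + (-1)² + (-1)² + (1)² + (1)² + (-1)² + (-1)² + (1)² = 1 + 1 + 1 + 1 + 1 + 1 + 1 + 1 = 8.
(H·H^T)[6][3] = Σ_j H[6][j]·H[3][j] = (-1)·(-1) + (-1)·(1) + (-1)·(1) + (1)·(-1) + (-1)·(1) + (-1)·(-1) + (1)·(-1) + (1)·(1) = 1 + -1 + -1 + -1 + -1 + 1 + -1 + 1 = -2.
Rows 6 and 3 are not orthogonal (dot product = -2 ≠ 0), so H is not a Hadamard matrix.

(7,7) entry = 8; (6,3) entry = -2.


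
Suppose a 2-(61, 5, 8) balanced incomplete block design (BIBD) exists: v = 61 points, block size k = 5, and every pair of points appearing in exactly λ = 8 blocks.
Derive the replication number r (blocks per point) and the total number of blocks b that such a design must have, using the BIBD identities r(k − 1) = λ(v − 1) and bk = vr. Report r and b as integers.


Any 2-(v, k, λ) BIBD satisfies two necessary conditions:
  (i)  Each point sits in r blocks, and counting incidences through any fixed point gives r(k − 1) = λ(v − 1), so r = λ(v − 1)/(k − 1).
  (ii) Total incidences bk = vr, so b = vr/k.
Step 1: r = λ(v − 1)/(k − 1) = 8·(61 − 1)/(5 − 1) = 8·60/4 = 480/4 = 120.
Step 2: b = vr/k = 61·120/5 = 7320/5 = 1464.
Check integrality: r = 120 ∈ Z ✓, b = 1464 ∈ Z ✓.
(These identities are necessary conditions: they determine r and b for any design with these parameters, but do not by themselves prove that one exists.)

r = 120, b = 1464.


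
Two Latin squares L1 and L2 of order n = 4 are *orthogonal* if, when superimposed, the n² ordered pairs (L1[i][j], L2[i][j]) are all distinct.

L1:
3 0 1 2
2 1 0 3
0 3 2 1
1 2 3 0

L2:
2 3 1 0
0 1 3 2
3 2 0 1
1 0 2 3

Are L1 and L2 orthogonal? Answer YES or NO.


Form the n² = 16 superimposed pairs (L1[i][j], L2[i][j]), row by row (rows and columns indexed from 0):
row 0: (3,2) (0,3) (1,1) (2,0)
row 1: (2,0) (1,1) (0,3) (3,2)
row 2: (0,3) (3,2) (2,0) (1,1)
row 3: (1,1) (2,0) (3,2) (0,3)
Orthogonality requires all 16 pairs distinct.
But the pair (2,0) repeats: cell (0,3) has L1 = 2, L2 = 0, and cell (1,0) has L1 = 2, L2 = 0.
A repeated pair means some other pair never occurs (only 4 distinct pairs out of 16), so the squares are not orthogonal.
Conclusion: NO.

NO


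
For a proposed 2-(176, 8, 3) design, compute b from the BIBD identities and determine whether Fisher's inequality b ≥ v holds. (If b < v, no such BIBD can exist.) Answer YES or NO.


r = λ(v − 1)/(k − 1) = 3·175/7 = 75.
b = vr/k = 176·75/8 = 1650.
Fisher's inequality: b ≥ v ⇔ 1650 ≥ 176? YES.

YES


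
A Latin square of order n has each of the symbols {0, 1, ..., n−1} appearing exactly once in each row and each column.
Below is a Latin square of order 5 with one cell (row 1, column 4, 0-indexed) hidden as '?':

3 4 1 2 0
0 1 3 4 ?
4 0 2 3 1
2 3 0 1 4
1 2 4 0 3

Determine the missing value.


Row 1 contains symbols [0, 1, 3, 4] — missing [2].
Column 4 contains symbols [0, 1, 3, 4] — missing [2].
The missing symbol must appear in both missing sets; intersection = [2].
Therefore the hidden value is 2.

Missing value = 2.


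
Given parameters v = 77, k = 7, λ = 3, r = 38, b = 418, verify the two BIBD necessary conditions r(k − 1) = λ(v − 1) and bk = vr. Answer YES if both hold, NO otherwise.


Condition (i): r(k − 1) = 38·6 = 228; λ(v − 1) = 3·76 = 228. Match? YES.
Condition (ii): bk = 418·7 = 2926; vr = 77·38 = 2926. Match? YES.
Both conditions hold? YES.

YES


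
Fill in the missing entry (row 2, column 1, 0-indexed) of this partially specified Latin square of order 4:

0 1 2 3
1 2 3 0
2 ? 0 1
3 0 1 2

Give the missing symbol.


Row 2 contains symbols [0, 1, 2] — missing [3].
Column 1 contains symbols [0, 1, 2] — missing [3].
The missing symbol must appear in both missing sets; intersection = [3].
Therefore the hidden value is 3.

Missing value = 3.


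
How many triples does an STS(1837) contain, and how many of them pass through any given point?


An STS(v) is a 2-(v, 3, 1) BIBD: block size k = 3, λ = 1.
Replication: r(k − 1) = λ(v − 1) ⇒ r·2 = 1837 − 1 = 1836 ⇒ r = 918.
Block count: bk = vr ⇒ b·3 = 1837·918 = 1686366 ⇒ b = 562122.
(Check via b = v(v − 1)/6 = 1837·1836/6 = 3372732/6 = 562122.)

r = 918, b = 562122.


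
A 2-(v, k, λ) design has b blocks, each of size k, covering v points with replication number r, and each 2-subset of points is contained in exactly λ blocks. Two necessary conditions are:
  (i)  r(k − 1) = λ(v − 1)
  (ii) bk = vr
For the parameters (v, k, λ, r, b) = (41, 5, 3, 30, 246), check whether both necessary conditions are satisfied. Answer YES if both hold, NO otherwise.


Condition (i): r(k − 1) = 30·4 = 120; λ(v − 1) = 3·40 = 120. Match? YES.
Condition (ii): bk = 246·5 = 1230; vr = 41·30 = 1230. Match? YES.
Both conditions hold? YES.

YES


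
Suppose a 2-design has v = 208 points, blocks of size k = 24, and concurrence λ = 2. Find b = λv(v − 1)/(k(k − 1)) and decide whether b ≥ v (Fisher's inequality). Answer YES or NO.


r = λ(v − 1)/(k − 1) = 2·207/23 = 18.
b = vr/k = 208·18/24 = 156.
Fisher's inequality: b ≥ v ⇔ 156 ≥ 208? NO.

NO


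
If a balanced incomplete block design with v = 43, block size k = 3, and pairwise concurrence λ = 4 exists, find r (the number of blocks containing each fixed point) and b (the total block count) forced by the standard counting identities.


Any 2-(v, k, λ) BIBD satisfies two necessary conditions:
  (i)  Each point sits in r blocks, and counting incidences through any fixed point gives r(k − 1) = λ(v − 1), so r = λ(v − 1)/(k − 1).
  (ii) Total incidences bk = vr, so b = vr/k.
Step 1: r = λ(v − 1)/(k − 1) = 4·(43 − 1)/(3 − 1) = 4·42/2 = 168/2 = 84.
Step 2: b = vr/k = 43·84/3 = 3612/3 = 1204.
Check integrality: r = 84 ∈ Z ✓, b = 1204 ∈ Z ✓.
(These identities are necessary conditions: they determine r and b for any design with these parameters, but do not by themselves prove that one exists.)

r = 84, b = 1204.


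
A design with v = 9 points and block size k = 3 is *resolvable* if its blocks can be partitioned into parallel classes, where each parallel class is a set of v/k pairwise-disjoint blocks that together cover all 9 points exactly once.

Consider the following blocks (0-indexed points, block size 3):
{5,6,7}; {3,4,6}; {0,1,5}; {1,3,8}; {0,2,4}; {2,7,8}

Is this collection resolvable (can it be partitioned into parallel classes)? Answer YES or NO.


v = 9, block size k = 3, number of blocks = 6.
For resolvability, blocks must partition into parallel classes of size v/k = 3.
Total blocks must therefore be a multiple of 3: 6 = 3·2 + 0 ⇒ divisible ✓.
Greedy packing gives 2 candidate class(es). Each should be a full parallel class (size 3, covers all 9 points).
  Class 1 (3 blocks): {5,6,7}; {1,3,8}; {0,2,4}. Points covered: [0, 1, 2, 3, 4, 5, 6, 7, 8].
  Class 2 (3 blocks): {3,4,6}; {0,1,5}; {2,7,8}. Points covered: [0, 1, 2, 3, 4, 5, 6, 7, 8].
All classes full (size 3)? YES. All classes cover every point? YES.
Resolvable? YES.

YES


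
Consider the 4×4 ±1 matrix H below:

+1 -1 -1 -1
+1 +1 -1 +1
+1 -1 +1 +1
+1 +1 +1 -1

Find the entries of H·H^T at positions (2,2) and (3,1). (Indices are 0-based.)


Row 1 of H: [1, 1, -1, 1].
Row 2 of H: [1, -1, 1, 1].
Row 3 of H: [1, 1, 1, -1].
(H·H^T)[2][2] = Σ_j H[2][j]·H[2][j] = (1)² + (-1)² + (1)² + (1)² = 1 + 1 + 1 + 1 = 4.
(H·H^T)[3][1] = Σ_j H[3][j]·H[1][j] = (1)·(1) + (1)·(1) + (1)·(-1) + (-1)·(1) = 1 + 1 + -1 + -1 = 0.
So rows 3 and 1 are orthogonal; the diagonal entry equals n = 4.

(2,2) entry = 4; (3,1) entry = 0.


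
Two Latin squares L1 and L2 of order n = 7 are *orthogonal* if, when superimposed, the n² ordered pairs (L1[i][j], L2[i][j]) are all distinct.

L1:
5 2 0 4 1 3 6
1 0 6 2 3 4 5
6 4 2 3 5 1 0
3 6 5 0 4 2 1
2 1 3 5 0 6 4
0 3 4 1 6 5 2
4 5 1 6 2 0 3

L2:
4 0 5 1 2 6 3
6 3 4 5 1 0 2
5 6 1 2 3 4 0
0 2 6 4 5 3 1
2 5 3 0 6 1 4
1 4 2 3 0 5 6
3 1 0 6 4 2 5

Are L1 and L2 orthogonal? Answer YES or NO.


Form the n² = 49 superimposed pairs (L1[i][j], L2[i][j]), row by row (rows and columns indexed from 0):
row 0: (5,4) (2,0) (0,5) (4,1) (1,2) (3,6) (6,3)
row 1: (1,6) (0,3) (6,4) (2,5) (3,1) (4,0) (5,2)
row 2: (6,5) (4,6) (2,1) (3,2) (5,3) (1,4) (0,0)
row 3: (3,0) (6,2) (5,6) (0,4) (4,5) (2,3) (1,1)
row 4: (2,2) (1,5) (3,3) (5,0) (0,6) (6,1) (4,4)
row 5: (0,1) (3,4) (4,2) (1,3) (6,0) (5,5) (2,6)
row 6: (4,3) (5,1) (1,0) (6,6) (2,4) (0,2) (3,5)
Orthogonality requires all 49 pairs distinct.
Check by first coordinate: for each symbol s of L1, list the L2 entries in the n cells where L1 = s; they must all differ.
  L1 = 0: L2 entries (in reading order) 5, 3, 0, 4, 6, 1, 2 — all 7 distinct ✓
  L1 = 1: L2 entries (in reading order) 2, 6, 4, 1, 5, 3, 0 — all 7 distinct ✓
  L1 = 2: L2 entries (in reading order) 0, 5, 1, 3, 2, 6, 4 — all 7 distinct ✓
  L1 = 3: L2 entries (in reading order) 6, 1, 2, 0, 3, 4, 5 — all 7 distinct ✓
  L1 = 4: L2 entries (in reading order) 1, 0, 6, 5, 4, 2, 3 — all 7 distinct ✓
  L1 = 5: L2 entries (in reading order) 4, 2, 3, 6, 0, 5, 1 — all 7 distinct ✓
  L1 = 6: L2 entries (in reading order) 3, 4, 5, 2, 1, 0, 6 — all 7 distinct ✓
Every symbol of L1 meets every symbol of L2 exactly once, so all 49 pairs are distinct (49 of 49).
Conclusion: YES.

YES


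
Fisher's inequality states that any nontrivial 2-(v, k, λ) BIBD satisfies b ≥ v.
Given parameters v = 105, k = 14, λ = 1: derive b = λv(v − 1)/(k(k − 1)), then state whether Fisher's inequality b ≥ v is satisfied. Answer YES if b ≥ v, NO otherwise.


b = λv(v − 1)/(k(k − 1)) = 1·105·104/(14·13) = 10920/182 = 60.
Compare with v = 105: b < v, so Fisher's inequality fails.

NO


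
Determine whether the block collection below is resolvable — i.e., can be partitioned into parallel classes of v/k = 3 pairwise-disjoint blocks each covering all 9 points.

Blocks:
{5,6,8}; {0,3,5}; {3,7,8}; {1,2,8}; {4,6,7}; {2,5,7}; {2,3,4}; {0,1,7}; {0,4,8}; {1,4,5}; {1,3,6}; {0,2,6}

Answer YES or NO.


v = 9, block size k = 3, number of blocks = 12.
For resolvability, blocks must partition into parallel classes of size v/k = 3.
Total blocks must therefore be a multiple of 3: 12 = 3·4 + 0 ⇒ divisible ✓.
Greedy packing gives 4 candidate class(es). Each should be a full parallel class (size 3, covers all 9 points).
  Class 1 (3 blocks): {5,6,8}; {2,3,4}; {0,1,7}. Points covered: [0, 1, 2, 3, 4, 5, 6, 7, 8].
  Class 2 (3 blocks): {0,3,5}; {1,2,8}; {4,6,7}. Points covered: [0, 1, 2, 3, 4, 5, 6, 7, 8].
  Class 3 (3 blocks): {3,7,8}; {1,4,5}; {0,2,6}. Points covered: [0, 1, 2, 3, 4, 5, 6, 7, 8].
  Class 4 (3 blocks): {2,5,7}; {0,4,8}; {1,3,6}. Points covered: [0, 1, 2, 3, 4, 5, 6, 7, 8].
All classes full (size 3)? YES. All classes cover every point? YES.
Resolvable? YES.

YES


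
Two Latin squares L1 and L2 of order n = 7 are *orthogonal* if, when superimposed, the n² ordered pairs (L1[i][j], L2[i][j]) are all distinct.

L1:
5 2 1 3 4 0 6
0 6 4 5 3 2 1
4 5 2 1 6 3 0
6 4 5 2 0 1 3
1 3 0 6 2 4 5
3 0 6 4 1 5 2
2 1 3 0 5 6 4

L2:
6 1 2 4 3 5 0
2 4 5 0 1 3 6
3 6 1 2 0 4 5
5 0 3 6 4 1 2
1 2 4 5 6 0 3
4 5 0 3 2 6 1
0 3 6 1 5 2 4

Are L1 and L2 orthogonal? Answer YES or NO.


Form the n² = 49 superimposed pairs (L1[i][j], L2[i][j]), row by row (rows and columns indexed from 0):
row 0: (5,6) (2,1) (1,2) (3,4) (4,3) (0,5) (6,0)
row 1: (0,2) (6,4) (4,5) (5,0) (3,1) (2,3) (1,6)
row 2: (4,3) (5,6) (2,1) (1,2) (6,0) (3,4) (0,5)
row 3: (6,5) (4,0) (5,3) (2,6) (0,4) (1,1) (3,2)
row 4: (1,1) (3,2) (0,4) (6,5) (2,6) (4,0) (5,3)
row 5: (3,4) (0,5) (6,0) (4,3) (1,2) (5,6) (2,1)
row 6: (2,0) (1,3) (3,6) (0,1) (5,5) (6,2) (4,4)
Orthogonality requires all 49 pairs distinct.
But the pair (4,3) repeats: cell (0,4) has L1 = 4, L2 = 3, and cell (2,0) has L1 = 4, L2 = 3.
A repeated pair means some other pair never occurs (only 28 distinct pairs out of 49), so the squares are not orthogonal.
Conclusion: NO.

NO


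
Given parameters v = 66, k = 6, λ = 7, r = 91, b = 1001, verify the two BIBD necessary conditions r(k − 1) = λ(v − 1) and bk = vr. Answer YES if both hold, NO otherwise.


Condition (i): r(k − 1) = 91·5 = 455; λ(v − 1) = 7·65 = 455. Match? YES.
Condition (ii): bk = 1001·6 = 6006; vr = 66·91 = 6006. Match? YES.
Both conditions hold? YES.

YES


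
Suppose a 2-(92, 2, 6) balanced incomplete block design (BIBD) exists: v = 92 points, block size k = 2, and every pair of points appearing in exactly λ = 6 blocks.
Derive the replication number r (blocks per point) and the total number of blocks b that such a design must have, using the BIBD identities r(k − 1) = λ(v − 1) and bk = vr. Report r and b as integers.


Any 2-(v, k, λ) BIBD satisfies two necessary conditions:
  (i)  Each point sits in r blocks, and counting incidences through any fixed point gives r(k − 1) = λ(v − 1), so r = λ(v − 1)/(k − 1).
  (ii) Total incidences bk = vr, so b = vr/k.
Step 1: r = λ(v − 1)/(k − 1) = 6·(92 − 1)/(2 − 1) = 6·91/1 = 546/1 = 546.
Step 2: b = vr/k = 92·546/2 = 50232/2 = 25116.
Check integrality: r = 546 ∈ Z ✓, b = 25116 ∈ Z ✓.
(These identities are necessary conditions: they determine r and b for any design with these parameters, but do not by themselves prove that one exists.)

r = 546, b = 25116.


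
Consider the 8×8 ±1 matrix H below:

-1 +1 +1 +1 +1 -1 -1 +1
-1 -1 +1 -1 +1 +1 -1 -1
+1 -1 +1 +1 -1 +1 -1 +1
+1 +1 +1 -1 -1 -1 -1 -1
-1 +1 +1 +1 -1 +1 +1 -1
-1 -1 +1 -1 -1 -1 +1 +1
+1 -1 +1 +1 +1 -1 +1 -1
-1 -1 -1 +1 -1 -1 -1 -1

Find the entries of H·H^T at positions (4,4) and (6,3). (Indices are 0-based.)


Row 3 of H: [1, 1, 1, -1, -1, -1, -1, -1].
Row 4 of H: [-1, 1, 1, 1, -1, 1, 1, -1].
Row 6 of H: [1, -1, 1, 1, 1, -1, 1, -1].
(H·H^T)[4][4] = Σ_j H[4][j]·H[4][j] = (-1)² + (1)² + (1)² + (1)² + (-1)² + (1)² + (1)² + (-1)² = 1 + 1 + 1 + 1 + 1 + 1 + 1 + 1 = 8.
(H·H^T)[6][3] = Σ_j H[6][j]·H[3][j] = (1)·(1) + (-1)·(1) + (1)·(1) + (1)·(-1) + (1)·(-1) + (-1)·(-1) + (1)·(-1) + (-1)·(-1) = 1 + -1 + 1 + -1 + -1 + 1 + -1 + 1 = 0.
So rows 6 and 3 are orthogonal; the diagonal entry equals n = 8.

(4,4) entry = 8; (6,3) entry = 0.
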